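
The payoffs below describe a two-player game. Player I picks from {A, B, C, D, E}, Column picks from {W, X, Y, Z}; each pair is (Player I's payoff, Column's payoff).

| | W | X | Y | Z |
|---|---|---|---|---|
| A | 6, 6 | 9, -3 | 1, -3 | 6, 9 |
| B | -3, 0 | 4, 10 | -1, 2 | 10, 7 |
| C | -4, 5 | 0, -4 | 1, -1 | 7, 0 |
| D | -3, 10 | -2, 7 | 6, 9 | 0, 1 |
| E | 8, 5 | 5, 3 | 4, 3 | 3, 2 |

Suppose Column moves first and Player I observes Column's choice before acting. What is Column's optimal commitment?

Y

Player I best-responds to each possible Column move:
- W: Player I compares 6, -3, -4, -3, 8 and picks E; Column would get 5.
- X: Player I compares 9, 4, 0, -2, 5 and picks A; Column would get -3.
- Y: Player I compares 1, -1, 1, 6, 4 and picks D; Column would get 9.
- Z: Player I compares 6, 10, 7, 0, 3 and picks B; Column would get 7.
Among 5, -3, 9, 7, the best is 9 at Y. Subgame-perfect outcome: (D, Y) with payoffs (6, 9).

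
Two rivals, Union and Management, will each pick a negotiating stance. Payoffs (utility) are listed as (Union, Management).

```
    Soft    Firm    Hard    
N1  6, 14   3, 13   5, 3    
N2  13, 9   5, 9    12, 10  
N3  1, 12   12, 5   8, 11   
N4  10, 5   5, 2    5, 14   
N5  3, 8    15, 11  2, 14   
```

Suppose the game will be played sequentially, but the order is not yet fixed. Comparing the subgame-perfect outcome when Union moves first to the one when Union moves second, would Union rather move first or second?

If Union leads: Management's best replies are N1→Soft, N2→Hard, N3→Soft, N4→Hard, N5→Hard; Union's induced payoffs 6, 12, 1, 5, 2; outcome (N2, Hard), payoffs (12, 10).
If Management leads: Union's best replies are Soft→N2, Firm→N5, Hard→N2; Management's induced payoffs 9, 11, 10; outcome (N5, Firm), payoffs (15, 11).
Union gets 12 moving first and 15 moving second, so Union prefers to move second.

second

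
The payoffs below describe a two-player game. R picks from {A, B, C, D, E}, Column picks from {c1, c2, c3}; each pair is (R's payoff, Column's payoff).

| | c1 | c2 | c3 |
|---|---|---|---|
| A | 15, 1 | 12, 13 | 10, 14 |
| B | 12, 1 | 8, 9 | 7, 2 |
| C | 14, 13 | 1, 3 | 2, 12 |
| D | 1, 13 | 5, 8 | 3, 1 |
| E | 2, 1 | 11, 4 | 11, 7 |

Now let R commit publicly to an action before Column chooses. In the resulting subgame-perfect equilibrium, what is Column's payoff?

13

Backward induction with R moving first.
- A → Column plays c3 (best of 1, 13, 14); R gets 10.
- B → Column plays c2 (best of 1, 9, 2); R gets 8.
- C → Column plays c1 (best of 13, 3, 12); R gets 14.
- D → Column plays c1 (best of 13, 8, 1); R gets 1.
- E → Column plays c3 (best of 1, 4, 7); R gets 11.
Maximizing over 10, 8, 14, 1, 11, R chooses C. Subgame-perfect outcome: (C, c1) with payoffs (14, 13).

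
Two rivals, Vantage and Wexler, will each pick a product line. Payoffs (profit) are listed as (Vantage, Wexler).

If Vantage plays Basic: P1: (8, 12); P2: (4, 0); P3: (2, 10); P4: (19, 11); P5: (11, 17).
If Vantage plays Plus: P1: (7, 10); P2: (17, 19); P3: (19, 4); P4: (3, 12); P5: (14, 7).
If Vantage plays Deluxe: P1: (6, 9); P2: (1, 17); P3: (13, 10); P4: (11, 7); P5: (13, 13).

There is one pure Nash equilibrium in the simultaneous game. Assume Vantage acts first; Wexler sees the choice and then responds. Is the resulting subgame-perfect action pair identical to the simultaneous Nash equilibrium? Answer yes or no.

Solve by backward induction (Vantage leads).
- Basic → Wexler plays P5 (best of 12, 0, 10, 11, 17); Vantage gets 11.
- Plus → Wexler plays P2 (best of 10, 19, 4, 12, 7); Vantage gets 17.
- Deluxe → Wexler plays P2 (best of 9, 17, 10, 7, 13); Vantage gets 1.
Maximizing over 11, 17, 1, Vantage chooses Plus. Subgame-perfect outcome: (Plus, P2) with payoffs (17, 19).
For the simultaneous game, intersect best replies.
Vantage's best replies: P1→Basic; P2→Plus; P3→Plus; P4→Basic; P5→Plus.
Wexler's best replies: Basic→P5; Plus→P2; Deluxe→P2.
The unique mutual best reply is (Plus, P2), giving (17, 19).
Sequential outcome (Plus, P2) coincides with the Nash profile (Plus, P2).

yes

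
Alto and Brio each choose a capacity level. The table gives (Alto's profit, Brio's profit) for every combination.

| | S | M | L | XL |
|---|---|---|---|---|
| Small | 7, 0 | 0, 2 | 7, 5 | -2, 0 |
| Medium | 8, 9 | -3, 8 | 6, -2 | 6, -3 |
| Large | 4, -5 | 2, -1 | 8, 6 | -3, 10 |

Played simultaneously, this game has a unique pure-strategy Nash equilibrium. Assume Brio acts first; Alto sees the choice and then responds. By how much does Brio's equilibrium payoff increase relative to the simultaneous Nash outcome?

0

Solve by backward induction (Brio leads).
- S: Alto compares 7, 8, 4 and picks Medium; Brio would get 9.
- M: Alto compares 0, -3, 2 and picks Large; Brio would get -1.
- L: Alto compares 7, 6, 8 and picks Large; Brio would get 6.
- XL: Alto compares -2, 6, -3 and picks Medium; Brio would get -3.
Among 9, -1, 6, -3, the best is 9 at S. Subgame-perfect outcome: (Medium, S) with payoffs (8, 9).
Under simultaneous play:
Alto's best replies: S→Medium; M→Large; L→Large; XL→Medium.
Brio's best replies: Small→L; Medium→S; Large→XL.
The unique mutual best reply is (Medium, S), giving (8, 9).
Brio's commitment gain: 9 − 9 = 0.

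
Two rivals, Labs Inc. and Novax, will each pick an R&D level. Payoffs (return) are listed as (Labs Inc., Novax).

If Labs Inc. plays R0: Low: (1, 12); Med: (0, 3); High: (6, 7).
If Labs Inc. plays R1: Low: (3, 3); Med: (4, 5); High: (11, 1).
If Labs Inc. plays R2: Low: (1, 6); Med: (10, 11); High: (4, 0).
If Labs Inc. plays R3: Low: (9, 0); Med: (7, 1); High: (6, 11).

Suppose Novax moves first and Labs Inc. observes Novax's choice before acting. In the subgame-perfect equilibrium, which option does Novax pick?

Med

Labs Inc. best-responds to each possible Novax move:
- Low: BR = R3, leader payoff 0.
- Med: BR = R2, leader payoff 11.
- High: BR = R1, leader payoff 1.
Maximizing over 0, 11, 1, Novax chooses Med. Subgame-perfect outcome: (R2, Med) with payoffs (10, 11).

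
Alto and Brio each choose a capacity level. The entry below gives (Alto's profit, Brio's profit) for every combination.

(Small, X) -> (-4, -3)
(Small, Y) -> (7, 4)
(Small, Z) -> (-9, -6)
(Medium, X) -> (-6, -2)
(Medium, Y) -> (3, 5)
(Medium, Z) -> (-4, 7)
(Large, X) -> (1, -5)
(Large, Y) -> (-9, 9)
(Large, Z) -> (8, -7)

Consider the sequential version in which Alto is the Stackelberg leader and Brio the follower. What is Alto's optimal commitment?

Small

Backward induction with Alto moving first.
- Small: Brio compares -3, 4, -6 and picks Y; Alto would get 7.
- Medium: Brio compares -2, 5, 7 and picks Z; Alto would get -4.
- Large: Brio compares -5, 9, -7 and picks Y; Alto would get -9.
Among 7, -4, -9, the best is 7 at Small. Subgame-perfect outcome: (Small, Y) with payoffs (7, 4).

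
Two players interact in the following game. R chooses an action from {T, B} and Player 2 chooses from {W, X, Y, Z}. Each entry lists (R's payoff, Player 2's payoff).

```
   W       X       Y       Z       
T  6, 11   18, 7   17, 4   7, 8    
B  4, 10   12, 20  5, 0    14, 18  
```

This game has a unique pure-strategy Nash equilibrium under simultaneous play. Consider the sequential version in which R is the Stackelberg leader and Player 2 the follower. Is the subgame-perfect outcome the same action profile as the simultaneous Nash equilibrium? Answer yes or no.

Player 2 best-responds to each possible R move:
- T → Player 2 plays W (best of 11, 7, 4, 8); R gets 6.
- B → Player 2 plays X (best of 10, 20, 0, 18); R gets 12.
R's induced payoffs are 6, 12, so R commits to B. Subgame-perfect outcome: (B, X) with payoffs (12, 20).
For the simultaneous game, intersect best replies.
R's best replies: W→T; X→T; Y→T; Z→B.
Player 2's best replies: T→W; B→X.
The unique mutual best reply is (T, W), giving (6, 11).
Sequential outcome (B, X) differs from the Nash profile (T, W).

no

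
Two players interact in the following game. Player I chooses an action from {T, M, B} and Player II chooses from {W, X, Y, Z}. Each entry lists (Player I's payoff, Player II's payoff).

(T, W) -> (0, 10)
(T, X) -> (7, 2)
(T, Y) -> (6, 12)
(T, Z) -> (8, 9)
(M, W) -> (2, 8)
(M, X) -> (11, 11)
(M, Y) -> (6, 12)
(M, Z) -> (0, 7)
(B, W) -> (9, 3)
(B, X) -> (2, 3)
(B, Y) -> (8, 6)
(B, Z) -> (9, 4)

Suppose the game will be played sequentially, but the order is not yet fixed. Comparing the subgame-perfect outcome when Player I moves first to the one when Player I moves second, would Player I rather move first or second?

second

If Player I leads: Player II's best replies are T→Y, M→Y, B→Y; Player I's induced payoffs 6, 6, 8; outcome (B, Y), payoffs (8, 6).
If Player II leads: Player I's best replies are W→B, X→M, Y→B, Z→B; Player II's induced payoffs 3, 11, 6, 4; outcome (M, X), payoffs (11, 11).
Player I gets 8 moving first and 11 moving second, so Player I prefers to move second.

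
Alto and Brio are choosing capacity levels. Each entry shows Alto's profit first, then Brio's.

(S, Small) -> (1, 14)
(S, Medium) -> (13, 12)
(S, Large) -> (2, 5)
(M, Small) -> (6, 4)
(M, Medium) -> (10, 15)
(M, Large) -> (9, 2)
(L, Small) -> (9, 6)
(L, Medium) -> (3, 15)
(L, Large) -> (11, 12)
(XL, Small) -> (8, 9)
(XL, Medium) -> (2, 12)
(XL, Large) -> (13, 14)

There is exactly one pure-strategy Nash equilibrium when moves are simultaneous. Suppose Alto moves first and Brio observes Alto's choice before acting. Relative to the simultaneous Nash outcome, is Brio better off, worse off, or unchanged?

unchanged

Solve by backward induction (Alto leads).
- S → Brio plays Small (best of 14, 12, 5); Alto gets 1.
- M → Brio plays Medium (best of 4, 15, 2); Alto gets 10.
- L → Brio plays Medium (best of 6, 15, 12); Alto gets 3.
- XL → Brio plays Large (best of 9, 12, 14); Alto gets 13.
Maximizing over 1, 10, 3, 13, Alto chooses XL. Subgame-perfect outcome: (XL, Large) with payoffs (13, 14).
Under simultaneous play:
Alto's best replies: Small→L; Medium→S; Large→XL.
Brio's best replies: S→Small; M→Medium; L→Medium; XL→Large.
Only (XL, Large) has each player best-responding; Nash payoffs (13, 14).
Brio earns 14 sequentially versus 14 at the Nash outcome: unchanged.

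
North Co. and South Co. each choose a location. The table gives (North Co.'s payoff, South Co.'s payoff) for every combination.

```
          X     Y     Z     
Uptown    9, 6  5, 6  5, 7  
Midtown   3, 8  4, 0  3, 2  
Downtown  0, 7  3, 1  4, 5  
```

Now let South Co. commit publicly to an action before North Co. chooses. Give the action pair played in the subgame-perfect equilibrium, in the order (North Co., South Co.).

Solve by backward induction (South Co. leads).
- X: BR = Uptown, leader payoff 6.
- Y: BR = Uptown, leader payoff 6.
- Z: BR = Uptown, leader payoff 7.
Among 6, 6, 7, the best is 7 at Z. Subgame-perfect outcome: (Uptown, Z) with payoffs (5, 7).

(Uptown, Z)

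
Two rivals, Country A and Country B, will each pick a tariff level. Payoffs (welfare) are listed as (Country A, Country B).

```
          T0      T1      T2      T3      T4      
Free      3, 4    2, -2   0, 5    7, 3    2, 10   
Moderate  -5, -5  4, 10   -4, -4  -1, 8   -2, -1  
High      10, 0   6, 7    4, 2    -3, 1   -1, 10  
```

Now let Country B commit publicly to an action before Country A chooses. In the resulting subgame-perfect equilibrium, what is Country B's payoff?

10

Work backward from Country A's decision.
- T0 → Country A plays High (best of 3, -5, 10); Country B gets 0.
- T1 → Country A plays High (best of 2, 4, 6); Country B gets 7.
- T2 → Country A plays High (best of 0, -4, 4); Country B gets 2.
- T3 → Country A plays Free (best of 7, -1, -3); Country B gets 3.
- T4 → Country A plays Free (best of 2, -2, -1); Country B gets 10.
Among 0, 7, 2, 3, 10, the best is 10 at T4. Subgame-perfect outcome: (Free, T4) with payoffs (2, 10).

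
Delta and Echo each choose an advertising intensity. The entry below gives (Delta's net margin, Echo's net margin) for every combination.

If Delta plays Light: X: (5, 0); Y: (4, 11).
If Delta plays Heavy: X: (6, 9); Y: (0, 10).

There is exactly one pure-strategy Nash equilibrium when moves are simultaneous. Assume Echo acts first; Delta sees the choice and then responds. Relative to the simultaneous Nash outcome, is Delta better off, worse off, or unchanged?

Backward induction with Echo moving first.
- X → Delta plays Heavy (best of 5, 6); Echo gets 9.
- Y → Delta plays Light (best of 4, 0); Echo gets 11.
Among 9, 11, the best is 11 at Y. Subgame-perfect outcome: (Light, Y) with payoffs (4, 11).
Under simultaneous play:
Delta's best replies: X→Heavy; Y→Light.
Echo's best replies: Light→Y; Heavy→Y.
Only (Light, Y) has each player best-responding; Nash payoffs (4, 11).
Delta earns 4 sequentially versus 4 at the Nash outcome: unchanged.

unchanged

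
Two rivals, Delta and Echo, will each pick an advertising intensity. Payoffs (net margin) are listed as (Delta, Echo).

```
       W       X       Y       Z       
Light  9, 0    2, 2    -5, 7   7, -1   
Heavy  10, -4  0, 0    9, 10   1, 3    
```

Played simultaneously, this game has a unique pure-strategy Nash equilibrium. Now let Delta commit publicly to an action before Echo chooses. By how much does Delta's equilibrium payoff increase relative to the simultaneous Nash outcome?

0

Backward induction with Delta moving first.
- Light → Echo plays Y (best of 0, 2, 7, -1); Delta gets -5.
- Heavy → Echo plays Y (best of -4, 0, 10, 3); Delta gets 9.
Delta's induced payoffs are -5, 9, so Delta commits to Heavy. Subgame-perfect outcome: (Heavy, Y) with payoffs (9, 10).
Under simultaneous play:
Delta's best replies: W→Heavy; X→Light; Y→Heavy; Z→Light.
Echo's best replies: Light→Y; Heavy→Y.
The unique mutual best reply is (Heavy, Y), giving (9, 10).
Delta's commitment gain: 9 − 9 = 0.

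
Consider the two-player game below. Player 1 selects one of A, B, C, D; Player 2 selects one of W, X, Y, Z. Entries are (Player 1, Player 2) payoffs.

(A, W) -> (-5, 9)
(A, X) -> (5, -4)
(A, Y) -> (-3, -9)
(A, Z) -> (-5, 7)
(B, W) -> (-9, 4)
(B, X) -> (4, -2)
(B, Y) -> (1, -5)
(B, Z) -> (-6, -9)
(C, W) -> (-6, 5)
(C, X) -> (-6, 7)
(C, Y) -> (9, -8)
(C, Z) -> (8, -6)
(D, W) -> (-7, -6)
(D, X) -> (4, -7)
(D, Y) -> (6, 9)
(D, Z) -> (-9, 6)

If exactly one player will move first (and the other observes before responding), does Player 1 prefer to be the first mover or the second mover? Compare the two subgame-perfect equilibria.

first

If Player 1 leads: Player 2's best replies are A→W, B→W, C→X, D→Y; Player 1's induced payoffs -5, -9, -6, 6; outcome (D, Y), payoffs (6, 9).
If Player 2 leads: Player 1's best replies are W→A, X→A, Y→C, Z→C; Player 2's induced payoffs 9, -4, -8, -6; outcome (A, W), payoffs (-5, 9).
Player 1 gets 6 moving first and -5 moving second, so Player 1 prefers to move first.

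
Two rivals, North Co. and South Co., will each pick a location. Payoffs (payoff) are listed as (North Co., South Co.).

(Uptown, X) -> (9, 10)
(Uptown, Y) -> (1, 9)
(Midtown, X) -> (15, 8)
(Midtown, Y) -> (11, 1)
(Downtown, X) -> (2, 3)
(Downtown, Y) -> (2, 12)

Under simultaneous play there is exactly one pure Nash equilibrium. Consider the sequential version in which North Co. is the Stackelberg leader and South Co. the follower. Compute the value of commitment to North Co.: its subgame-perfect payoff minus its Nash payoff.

Backward induction with North Co. moving first.
- Uptown → South Co. plays X (best of 10, 9); North Co. gets 9.
- Midtown → South Co. plays X (best of 8, 1); North Co. gets 15.
- Downtown → South Co. plays Y (best of 3, 12); North Co. gets 2.
North Co.'s induced payoffs are 9, 15, 2, so North Co. commits to Midtown. Subgame-perfect outcome: (Midtown, X) with payoffs (15, 8).
Under simultaneous play:
North Co.'s best replies: X→Midtown; Y→Midtown.
South Co.'s best replies: Uptown→X; Midtown→X; Downtown→Y.
The unique mutual best reply is (Midtown, X), giving (15, 8).
North Co.'s commitment gain: 15 − 15 = 0.

0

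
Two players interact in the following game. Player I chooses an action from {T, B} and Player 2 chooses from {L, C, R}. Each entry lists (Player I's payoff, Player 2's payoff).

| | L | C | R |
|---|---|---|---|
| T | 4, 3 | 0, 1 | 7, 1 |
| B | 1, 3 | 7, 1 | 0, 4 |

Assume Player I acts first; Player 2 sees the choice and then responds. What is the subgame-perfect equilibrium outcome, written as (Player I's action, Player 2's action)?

(T, L)

Work backward from Player 2's decision.
- T: BR = L, leader payoff 4.
- B: BR = R, leader payoff 0.
Player I's induced payoffs are 4, 0, so Player I commits to T. Subgame-perfect outcome: (T, L) with payoffs (4, 3).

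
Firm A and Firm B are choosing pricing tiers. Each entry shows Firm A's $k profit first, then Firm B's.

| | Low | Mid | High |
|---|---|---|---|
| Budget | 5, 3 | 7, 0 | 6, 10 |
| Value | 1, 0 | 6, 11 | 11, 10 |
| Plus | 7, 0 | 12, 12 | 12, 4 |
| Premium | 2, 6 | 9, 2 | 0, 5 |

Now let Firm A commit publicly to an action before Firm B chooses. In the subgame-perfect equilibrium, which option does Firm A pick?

Firm B best-responds to each possible Firm A move:
- Budget: BR = High, leader payoff 6.
- Value: BR = Mid, leader payoff 6.
- Plus: BR = Mid, leader payoff 12.
- Premium: BR = Low, leader payoff 2.
Among 6, 6, 12, 2, the best is 12 at Plus. Subgame-perfect outcome: (Plus, Mid) with payoffs (12, 12).

Plus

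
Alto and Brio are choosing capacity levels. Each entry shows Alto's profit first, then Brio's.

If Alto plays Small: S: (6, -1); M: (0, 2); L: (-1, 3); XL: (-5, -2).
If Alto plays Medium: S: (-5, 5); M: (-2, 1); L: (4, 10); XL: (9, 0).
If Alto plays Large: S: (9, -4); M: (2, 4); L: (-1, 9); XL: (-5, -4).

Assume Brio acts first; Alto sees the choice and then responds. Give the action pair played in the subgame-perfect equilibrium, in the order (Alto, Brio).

(Medium, L)

Alto best-responds to each possible Brio move:
- S: Alto compares 6, -5, 9 and picks Large; Brio would get -4.
- M: Alto compares 0, -2, 2 and picks Large; Brio would get 4.
- L: Alto compares -1, 4, -1 and picks Medium; Brio would get 10.
- XL: Alto compares -5, 9, -5 and picks Medium; Brio would get 0.
Maximizing over -4, 4, 10, 0, Brio chooses L. Subgame-perfect outcome: (Medium, L) with payoffs (4, 10).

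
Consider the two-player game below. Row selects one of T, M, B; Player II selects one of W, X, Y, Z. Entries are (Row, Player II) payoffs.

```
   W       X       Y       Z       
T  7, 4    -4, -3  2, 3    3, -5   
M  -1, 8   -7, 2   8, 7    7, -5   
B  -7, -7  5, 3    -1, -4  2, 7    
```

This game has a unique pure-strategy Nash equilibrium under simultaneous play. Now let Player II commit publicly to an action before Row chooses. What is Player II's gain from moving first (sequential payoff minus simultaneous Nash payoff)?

3

Solve by backward induction (Player II leads).
- W: Row compares 7, -1, -7 and picks T; Player II would get 4.
- X: Row compares -4, -7, 5 and picks B; Player II would get 3.
- Y: Row compares 2, 8, -1 and picks M; Player II would get 7.
- Z: Row compares 3, 7, 2 and picks M; Player II would get -5.
Among 4, 3, 7, -5, the best is 7 at Y. Subgame-perfect outcome: (M, Y) with payoffs (8, 7).
For the simultaneous game, intersect best replies.
Row's best replies: W→T; X→B; Y→M; Z→M.
Player II's best replies: T→W; M→W; B→Z.
Only (T, W) has each player best-responding; Nash payoffs (7, 4).
Player II's commitment gain: 7 − 4 = 3.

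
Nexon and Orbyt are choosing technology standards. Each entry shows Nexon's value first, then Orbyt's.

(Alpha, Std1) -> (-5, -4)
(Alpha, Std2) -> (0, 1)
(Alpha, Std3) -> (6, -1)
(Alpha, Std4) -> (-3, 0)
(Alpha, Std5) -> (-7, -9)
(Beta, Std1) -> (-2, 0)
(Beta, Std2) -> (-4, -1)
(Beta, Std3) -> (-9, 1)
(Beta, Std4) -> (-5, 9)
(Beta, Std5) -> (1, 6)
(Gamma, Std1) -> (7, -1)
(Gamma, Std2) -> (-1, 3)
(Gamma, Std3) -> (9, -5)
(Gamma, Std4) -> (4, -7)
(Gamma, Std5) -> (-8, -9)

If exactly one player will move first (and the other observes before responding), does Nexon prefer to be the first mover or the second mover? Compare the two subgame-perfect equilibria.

If Nexon leads: Orbyt's best replies are Alpha→Std2, Beta→Std4, Gamma→Std2; Nexon's induced payoffs 0, -5, -1; outcome (Alpha, Std2), payoffs (0, 1).
If Orbyt leads: Nexon's best replies are Std1→Gamma, Std2→Alpha, Std3→Gamma, Std4→Gamma, Std5→Beta; Orbyt's induced payoffs -1, 1, -5, -7, 6; outcome (Beta, Std5), payoffs (1, 6).
Nexon gets 0 moving first and 1 moving second, so Nexon prefers to move second.

second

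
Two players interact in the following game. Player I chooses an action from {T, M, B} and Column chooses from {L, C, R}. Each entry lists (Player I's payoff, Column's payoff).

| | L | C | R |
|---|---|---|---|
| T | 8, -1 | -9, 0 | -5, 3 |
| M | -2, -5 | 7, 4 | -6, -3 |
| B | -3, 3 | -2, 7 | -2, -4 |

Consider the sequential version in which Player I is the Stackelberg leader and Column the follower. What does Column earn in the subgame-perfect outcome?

Column best-responds to each possible Player I move:
- T: BR = R, leader payoff -5.
- M: BR = C, leader payoff 7.
- B: BR = C, leader payoff -2.
Among -5, 7, -2, the best is 7 at M. Subgame-perfect outcome: (M, C) with payoffs (7, 4).

4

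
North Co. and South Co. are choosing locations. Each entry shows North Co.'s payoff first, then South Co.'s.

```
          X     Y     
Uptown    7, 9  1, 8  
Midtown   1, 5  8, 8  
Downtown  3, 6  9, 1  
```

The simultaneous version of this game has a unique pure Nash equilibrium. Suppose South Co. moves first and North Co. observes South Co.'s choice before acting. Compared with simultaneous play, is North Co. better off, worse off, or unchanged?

unchanged

Backward induction with South Co. moving first.
- X: North Co. compares 7, 1, 3 and picks Uptown; South Co. would get 9.
- Y: North Co. compares 1, 8, 9 and picks Downtown; South Co. would get 1.
South Co.'s induced payoffs are 9, 1, so South Co. commits to X. Subgame-perfect outcome: (Uptown, X) with payoffs (7, 9).
Now find the simultaneous Nash equilibrium.
North Co.'s best replies: X→Uptown; Y→Downtown.
South Co.'s best replies: Uptown→X; Midtown→Y; Downtown→X.
Only (Uptown, X) has each player best-responding; Nash payoffs (7, 9).
North Co. earns 7 sequentially versus 7 at the Nash outcome: unchanged.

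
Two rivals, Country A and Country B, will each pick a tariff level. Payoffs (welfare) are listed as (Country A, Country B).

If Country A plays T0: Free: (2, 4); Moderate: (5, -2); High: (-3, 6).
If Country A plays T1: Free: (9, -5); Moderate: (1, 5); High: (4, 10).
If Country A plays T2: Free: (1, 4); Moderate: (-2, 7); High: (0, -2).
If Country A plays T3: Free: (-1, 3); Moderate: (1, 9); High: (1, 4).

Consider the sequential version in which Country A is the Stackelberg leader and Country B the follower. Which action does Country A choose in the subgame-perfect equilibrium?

Work backward from Country B's decision.
- T0 → Country B plays High (best of 4, -2, 6); Country A gets -3.
- T1 → Country B plays High (best of -5, 5, 10); Country A gets 4.
- T2 → Country B plays Moderate (best of 4, 7, -2); Country A gets -2.
- T3 → Country B plays Moderate (best of 3, 9, 4); Country A gets 1.
Among -3, 4, -2, 1, the best is 4 at T1. Subgame-perfect outcome: (T1, High) with payoffs (4, 10).

T1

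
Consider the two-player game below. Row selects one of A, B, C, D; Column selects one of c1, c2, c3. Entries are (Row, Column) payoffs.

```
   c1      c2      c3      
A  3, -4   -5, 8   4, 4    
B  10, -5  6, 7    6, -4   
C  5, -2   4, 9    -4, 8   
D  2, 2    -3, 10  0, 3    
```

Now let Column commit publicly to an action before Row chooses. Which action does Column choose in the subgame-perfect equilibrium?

c2

Solve by backward induction (Column leads).
- c1: BR = B, leader payoff -5.
- c2: BR = B, leader payoff 7.
- c3: BR = B, leader payoff -4.
Among -5, 7, -4, the best is 7 at c2. Subgame-perfect outcome: (B, c2) with payoffs (6, 7).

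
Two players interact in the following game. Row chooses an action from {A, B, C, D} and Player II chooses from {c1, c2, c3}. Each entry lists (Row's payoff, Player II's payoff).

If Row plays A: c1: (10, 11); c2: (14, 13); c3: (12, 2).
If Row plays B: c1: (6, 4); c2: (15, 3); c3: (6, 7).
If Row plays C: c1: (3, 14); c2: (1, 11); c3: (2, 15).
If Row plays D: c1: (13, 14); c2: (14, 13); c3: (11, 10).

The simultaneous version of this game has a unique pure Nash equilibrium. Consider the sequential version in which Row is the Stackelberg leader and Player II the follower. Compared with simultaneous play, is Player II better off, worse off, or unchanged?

Player II best-responds to each possible Row move:
- A → Player II plays c2 (best of 11, 13, 2); Row gets 14.
- B → Player II plays c3 (best of 4, 3, 7); Row gets 6.
- C → Player II plays c3 (best of 14, 11, 15); Row gets 2.
- D → Player II plays c1 (best of 14, 13, 10); Row gets 13.
Among 14, 6, 2, 13, the best is 14 at A. Subgame-perfect outcome: (A, c2) with payoffs (14, 13).
For the simultaneous game, intersect best replies.
Row's best replies: c1→D; c2→B; c3→A.
Player II's best replies: A→c2; B→c3; C→c3; D→c1.
Only (D, c1) has each player best-responding; Nash payoffs (13, 14).
Player II earns 13 sequentially versus 14 at the Nash outcome: worse off.

worse off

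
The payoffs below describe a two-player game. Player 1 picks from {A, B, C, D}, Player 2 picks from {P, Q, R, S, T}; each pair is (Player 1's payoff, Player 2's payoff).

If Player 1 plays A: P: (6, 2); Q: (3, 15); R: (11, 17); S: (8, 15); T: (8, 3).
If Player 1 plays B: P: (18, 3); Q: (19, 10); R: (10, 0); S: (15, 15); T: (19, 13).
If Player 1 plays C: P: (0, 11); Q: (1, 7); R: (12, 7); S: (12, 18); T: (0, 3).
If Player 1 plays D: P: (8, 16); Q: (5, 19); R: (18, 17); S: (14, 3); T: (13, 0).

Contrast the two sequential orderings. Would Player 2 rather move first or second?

first

If Player 1 leads: Player 2's best replies are A→R, B→S, C→S, D→Q; Player 1's induced payoffs 11, 15, 12, 5; outcome (B, S), payoffs (15, 15).
If Player 2 leads: Player 1's best replies are P→B, Q→B, R→D, S→B, T→B; Player 2's induced payoffs 3, 10, 17, 15, 13; outcome (D, R), payoffs (18, 17).
Player 2 gets 17 moving first and 15 moving second, so Player 2 prefers to move first.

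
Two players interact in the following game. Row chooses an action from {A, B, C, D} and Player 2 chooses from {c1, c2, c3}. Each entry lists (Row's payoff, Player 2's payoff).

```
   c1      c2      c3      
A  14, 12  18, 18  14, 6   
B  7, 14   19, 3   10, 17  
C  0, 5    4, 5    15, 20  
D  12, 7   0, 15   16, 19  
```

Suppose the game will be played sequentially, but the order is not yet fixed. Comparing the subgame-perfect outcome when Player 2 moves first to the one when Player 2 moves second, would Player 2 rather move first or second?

If Row leads: Player 2's best replies are A→c2, B→c3, C→c3, D→c3; Row's induced payoffs 18, 10, 15, 16; outcome (A, c2), payoffs (18, 18).
If Player 2 leads: Row's best replies are c1→A, c2→B, c3→D; Player 2's induced payoffs 12, 3, 19; outcome (D, c3), payoffs (16, 19).
Player 2 gets 19 moving first and 18 moving second, so Player 2 prefers to move first.

first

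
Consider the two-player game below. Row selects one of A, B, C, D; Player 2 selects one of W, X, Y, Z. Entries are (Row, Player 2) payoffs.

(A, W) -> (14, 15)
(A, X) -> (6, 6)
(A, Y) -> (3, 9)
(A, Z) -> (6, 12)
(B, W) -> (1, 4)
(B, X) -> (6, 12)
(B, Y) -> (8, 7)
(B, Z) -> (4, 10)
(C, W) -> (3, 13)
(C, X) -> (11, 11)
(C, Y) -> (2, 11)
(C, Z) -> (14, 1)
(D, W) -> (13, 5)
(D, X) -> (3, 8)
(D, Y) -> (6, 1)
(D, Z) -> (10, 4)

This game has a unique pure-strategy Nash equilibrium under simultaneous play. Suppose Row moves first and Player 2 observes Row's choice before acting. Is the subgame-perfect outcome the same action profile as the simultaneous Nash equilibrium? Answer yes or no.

Player 2 best-responds to each possible Row move:
- A → Player 2 plays W (best of 15, 6, 9, 12); Row gets 14.
- B → Player 2 plays X (best of 4, 12, 7, 10); Row gets 6.
- C → Player 2 plays W (best of 13, 11, 11, 1); Row gets 3.
- D → Player 2 plays X (best of 5, 8, 1, 4); Row gets 3.
Maximizing over 14, 6, 3, 3, Row chooses A. Subgame-perfect outcome: (A, W) with payoffs (14, 15).
Now find the simultaneous Nash equilibrium.
Row's best replies: W→A; X→C; Y→B; Z→C.
Player 2's best replies: A→W; B→X; C→W; D→X.
The unique mutual best reply is (A, W), giving (14, 15).
Sequential outcome (A, W) coincides with the Nash profile (A, W).

yes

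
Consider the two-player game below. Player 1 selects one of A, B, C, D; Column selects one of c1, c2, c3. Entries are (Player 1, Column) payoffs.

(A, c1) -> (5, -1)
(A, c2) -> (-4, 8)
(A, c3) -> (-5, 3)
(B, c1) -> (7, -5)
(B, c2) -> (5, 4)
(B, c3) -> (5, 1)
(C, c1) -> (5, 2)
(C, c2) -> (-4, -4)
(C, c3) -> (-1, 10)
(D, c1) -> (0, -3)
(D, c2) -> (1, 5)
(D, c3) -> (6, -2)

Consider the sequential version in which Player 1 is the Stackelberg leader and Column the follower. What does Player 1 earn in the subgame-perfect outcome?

5

Solve by backward induction (Player 1 leads).
- A: Column compares -1, 8, 3 and picks c2; Player 1 would get -4.
- B: Column compares -5, 4, 1 and picks c2; Player 1 would get 5.
- C: Column compares 2, -4, 10 and picks c3; Player 1 would get -1.
- D: Column compares -3, 5, -2 and picks c2; Player 1 would get 1.
Among -4, 5, -1, 1, the best is 5 at B. Subgame-perfect outcome: (B, c2) with payoffs (5, 4).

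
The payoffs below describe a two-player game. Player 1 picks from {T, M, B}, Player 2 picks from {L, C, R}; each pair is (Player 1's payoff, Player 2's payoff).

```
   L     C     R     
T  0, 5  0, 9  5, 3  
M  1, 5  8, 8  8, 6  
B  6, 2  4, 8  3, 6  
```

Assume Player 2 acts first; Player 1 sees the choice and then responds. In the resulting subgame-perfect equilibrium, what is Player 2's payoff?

Work backward from Player 1's decision.
- L: BR = B, leader payoff 2.
- C: BR = M, leader payoff 8.
- R: BR = M, leader payoff 6.
Player 2's induced payoffs are 2, 8, 6, so Player 2 commits to C. Subgame-perfect outcome: (M, C) with payoffs (8, 8).

8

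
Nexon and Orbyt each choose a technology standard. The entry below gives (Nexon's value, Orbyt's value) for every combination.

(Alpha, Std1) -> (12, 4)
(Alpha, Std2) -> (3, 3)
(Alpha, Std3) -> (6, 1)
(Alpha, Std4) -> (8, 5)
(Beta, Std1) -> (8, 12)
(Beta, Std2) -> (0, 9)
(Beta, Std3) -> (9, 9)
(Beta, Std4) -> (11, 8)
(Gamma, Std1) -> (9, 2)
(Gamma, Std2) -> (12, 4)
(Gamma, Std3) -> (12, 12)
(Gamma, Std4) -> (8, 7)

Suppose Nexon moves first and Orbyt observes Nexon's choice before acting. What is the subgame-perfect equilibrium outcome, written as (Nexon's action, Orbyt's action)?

Work backward from Orbyt's decision.
- Alpha: BR = Std4, leader payoff 8.
- Beta: BR = Std1, leader payoff 8.
- Gamma: BR = Std3, leader payoff 12.
Among 8, 8, 12, the best is 12 at Gamma. Subgame-perfect outcome: (Gamma, Std3) with payoffs (12, 12).

(Gamma, Std3)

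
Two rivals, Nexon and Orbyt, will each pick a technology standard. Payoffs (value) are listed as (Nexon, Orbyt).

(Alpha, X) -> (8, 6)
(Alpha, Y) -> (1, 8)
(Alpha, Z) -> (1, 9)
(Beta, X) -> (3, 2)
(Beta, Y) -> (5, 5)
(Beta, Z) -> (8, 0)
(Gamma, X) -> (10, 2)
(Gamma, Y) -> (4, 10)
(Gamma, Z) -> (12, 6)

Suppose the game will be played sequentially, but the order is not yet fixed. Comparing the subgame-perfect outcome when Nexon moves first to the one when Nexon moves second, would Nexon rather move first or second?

second

If Nexon leads: Orbyt's best replies are Alpha→Z, Beta→Y, Gamma→Y; Nexon's induced payoffs 1, 5, 4; outcome (Beta, Y), payoffs (5, 5).
If Orbyt leads: Nexon's best replies are X→Gamma, Y→Beta, Z→Gamma; Orbyt's induced payoffs 2, 5, 6; outcome (Gamma, Z), payoffs (12, 6).
Nexon gets 5 moving first and 12 moving second, so Nexon prefers to move second.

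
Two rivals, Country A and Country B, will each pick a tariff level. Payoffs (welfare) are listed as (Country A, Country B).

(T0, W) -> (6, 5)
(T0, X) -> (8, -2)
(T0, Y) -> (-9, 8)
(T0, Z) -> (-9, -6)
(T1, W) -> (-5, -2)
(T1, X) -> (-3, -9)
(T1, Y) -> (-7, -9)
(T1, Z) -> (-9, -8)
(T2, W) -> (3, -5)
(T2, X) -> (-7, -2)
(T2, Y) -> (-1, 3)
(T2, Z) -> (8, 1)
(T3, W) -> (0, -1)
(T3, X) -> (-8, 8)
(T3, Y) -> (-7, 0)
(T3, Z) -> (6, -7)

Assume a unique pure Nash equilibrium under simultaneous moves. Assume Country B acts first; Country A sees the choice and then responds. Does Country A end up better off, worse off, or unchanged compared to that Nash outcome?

Backward induction with Country B moving first.
- W → Country A plays T0 (best of 6, -5, 3, 0); Country B gets 5.
- X → Country A plays T0 (best of 8, -3, -7, -8); Country B gets -2.
- Y → Country A plays T2 (best of -9, -7, -1, -7); Country B gets 3.
- Z → Country A plays T2 (best of -9, -9, 8, 6); Country B gets 1.
Maximizing over 5, -2, 3, 1, Country B chooses W. Subgame-perfect outcome: (T0, W) with payoffs (6, 5).
For the simultaneous game, intersect best replies.
Country A's best replies: W→T0; X→T0; Y→T2; Z→T2.
Country B's best replies: T0→Y; T1→W; T2→Y; T3→X.
Only (T2, Y) has each player best-responding; Nash payoffs (-1, 3).
Country A earns 6 sequentially versus -1 at the Nash outcome: better off.

better off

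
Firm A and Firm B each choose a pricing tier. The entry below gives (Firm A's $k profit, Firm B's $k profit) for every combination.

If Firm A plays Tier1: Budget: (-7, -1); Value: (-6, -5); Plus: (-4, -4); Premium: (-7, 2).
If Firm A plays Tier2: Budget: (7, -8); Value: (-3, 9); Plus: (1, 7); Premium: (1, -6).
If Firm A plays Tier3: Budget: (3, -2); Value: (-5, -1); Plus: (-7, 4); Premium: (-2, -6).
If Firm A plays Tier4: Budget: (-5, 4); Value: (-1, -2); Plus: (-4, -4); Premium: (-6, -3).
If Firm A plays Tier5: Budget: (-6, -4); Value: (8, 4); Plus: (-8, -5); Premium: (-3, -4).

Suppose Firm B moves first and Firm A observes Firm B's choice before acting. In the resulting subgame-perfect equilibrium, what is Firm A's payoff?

1

Firm A best-responds to each possible Firm B move:
- Budget → Firm A plays Tier2 (best of -7, 7, 3, -5, -6); Firm B gets -8.
- Value → Firm A plays Tier5 (best of -6, -3, -5, -1, 8); Firm B gets 4.
- Plus → Firm A plays Tier2 (best of -4, 1, -7, -4, -8); Firm B gets 7.
- Premium → Firm A plays Tier2 (best of -7, 1, -2, -6, -3); Firm B gets -6.
Among -8, 4, 7, -6, the best is 7 at Plus. Subgame-perfect outcome: (Tier2, Plus) with payoffs (1, 7).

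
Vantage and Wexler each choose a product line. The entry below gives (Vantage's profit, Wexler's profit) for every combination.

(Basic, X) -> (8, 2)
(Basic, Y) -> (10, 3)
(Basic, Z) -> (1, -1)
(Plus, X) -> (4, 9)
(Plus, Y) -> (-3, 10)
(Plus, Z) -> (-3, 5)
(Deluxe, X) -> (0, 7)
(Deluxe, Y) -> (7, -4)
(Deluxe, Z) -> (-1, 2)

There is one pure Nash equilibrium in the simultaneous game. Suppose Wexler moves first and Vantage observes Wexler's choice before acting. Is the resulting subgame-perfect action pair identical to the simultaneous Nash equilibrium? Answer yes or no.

yes

Solve by backward induction (Wexler leads).
- X: BR = Basic, leader payoff 2.
- Y: BR = Basic, leader payoff 3.
- Z: BR = Basic, leader payoff -1.
Maximizing over 2, 3, -1, Wexler chooses Y. Subgame-perfect outcome: (Basic, Y) with payoffs (10, 3).
Under simultaneous play:
Vantage's best replies: X→Basic; Y→Basic; Z→Basic.
Wexler's best replies: Basic→Y; Plus→Y; Deluxe→X.
Only (Basic, Y) has each player best-responding; Nash payoffs (10, 3).
Sequential outcome (Basic, Y) coincides with the Nash profile (Basic, Y).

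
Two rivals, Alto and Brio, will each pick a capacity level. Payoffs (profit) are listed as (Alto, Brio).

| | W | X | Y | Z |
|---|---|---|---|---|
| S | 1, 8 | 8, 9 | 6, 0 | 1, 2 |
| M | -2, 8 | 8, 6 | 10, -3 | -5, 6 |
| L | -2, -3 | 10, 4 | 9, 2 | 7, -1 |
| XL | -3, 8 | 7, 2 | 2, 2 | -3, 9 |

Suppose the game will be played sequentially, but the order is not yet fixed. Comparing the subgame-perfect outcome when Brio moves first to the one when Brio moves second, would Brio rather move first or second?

first

If Alto leads: Brio's best replies are S→X, M→W, L→X, XL→Z; Alto's induced payoffs 8, -2, 10, -3; outcome (L, X), payoffs (10, 4).
If Brio leads: Alto's best replies are W→S, X→L, Y→M, Z→L; Brio's induced payoffs 8, 4, -3, -1; outcome (S, W), payoffs (1, 8).
Brio gets 8 moving first and 4 moving second, so Brio prefers to move first.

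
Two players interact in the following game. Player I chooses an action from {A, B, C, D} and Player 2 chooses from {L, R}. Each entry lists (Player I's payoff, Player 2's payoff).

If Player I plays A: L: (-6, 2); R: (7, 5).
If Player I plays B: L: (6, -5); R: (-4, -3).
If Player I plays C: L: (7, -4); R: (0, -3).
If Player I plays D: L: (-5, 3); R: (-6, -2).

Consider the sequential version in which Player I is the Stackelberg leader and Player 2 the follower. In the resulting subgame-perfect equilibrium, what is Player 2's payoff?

Backward induction with Player I moving first.
- A: Player 2 compares 2, 5 and picks R; Player I would get 7.
- B: Player 2 compares -5, -3 and picks R; Player I would get -4.
- C: Player 2 compares -4, -3 and picks R; Player I would get 0.
- D: Player 2 compares 3, -2 and picks L; Player I would get -5.
Among 7, -4, 0, -5, the best is 7 at A. Subgame-perfect outcome: (A, R) with payoffs (7, 5).

5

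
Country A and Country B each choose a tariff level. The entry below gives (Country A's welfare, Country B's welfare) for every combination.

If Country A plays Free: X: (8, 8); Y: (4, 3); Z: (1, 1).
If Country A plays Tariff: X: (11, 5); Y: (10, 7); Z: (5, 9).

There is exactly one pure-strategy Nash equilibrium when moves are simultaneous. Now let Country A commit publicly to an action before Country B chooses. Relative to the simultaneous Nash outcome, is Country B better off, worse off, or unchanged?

worse off

Country B best-responds to each possible Country A move:
- Free → Country B plays X (best of 8, 3, 1); Country A gets 8.
- Tariff → Country B plays Z (best of 5, 7, 9); Country A gets 5.
Among 8, 5, the best is 8 at Free. Subgame-perfect outcome: (Free, X) with payoffs (8, 8).
Under simultaneous play:
Country A's best replies: X→Tariff; Y→Tariff; Z→Tariff.
Country B's best replies: Free→X; Tariff→Z.
Only (Tariff, Z) has each player best-responding; Nash payoffs (5, 9).
Country B earns 8 sequentially versus 9 at the Nash outcome: worse off.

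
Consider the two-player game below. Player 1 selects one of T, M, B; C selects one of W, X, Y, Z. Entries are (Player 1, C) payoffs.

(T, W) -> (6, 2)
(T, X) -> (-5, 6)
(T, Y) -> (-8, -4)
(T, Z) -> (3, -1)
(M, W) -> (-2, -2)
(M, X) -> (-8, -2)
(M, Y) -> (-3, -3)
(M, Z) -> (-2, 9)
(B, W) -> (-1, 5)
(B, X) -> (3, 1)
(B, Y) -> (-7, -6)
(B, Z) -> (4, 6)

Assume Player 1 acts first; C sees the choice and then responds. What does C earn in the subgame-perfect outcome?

Work backward from C's decision.
- T → C plays X (best of 2, 6, -4, -1); Player 1 gets -5.
- M → C plays Z (best of -2, -2, -3, 9); Player 1 gets -2.
- B → C plays Z (best of 5, 1, -6, 6); Player 1 gets 4.
Among -5, -2, 4, the best is 4 at B. Subgame-perfect outcome: (B, Z) with payoffs (4, 6).

6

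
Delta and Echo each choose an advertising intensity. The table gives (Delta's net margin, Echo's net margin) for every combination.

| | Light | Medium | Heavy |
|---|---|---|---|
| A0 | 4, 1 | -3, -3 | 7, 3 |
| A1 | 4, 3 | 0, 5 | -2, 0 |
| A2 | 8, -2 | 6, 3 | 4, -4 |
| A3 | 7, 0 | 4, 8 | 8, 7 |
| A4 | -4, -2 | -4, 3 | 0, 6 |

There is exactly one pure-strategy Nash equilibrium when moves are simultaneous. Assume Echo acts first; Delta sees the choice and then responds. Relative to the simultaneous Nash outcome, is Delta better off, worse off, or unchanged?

better off

Delta best-responds to each possible Echo move:
- Light: BR = A2, leader payoff -2.
- Medium: BR = A2, leader payoff 3.
- Heavy: BR = A3, leader payoff 7.
Maximizing over -2, 3, 7, Echo chooses Heavy. Subgame-perfect outcome: (A3, Heavy) with payoffs (8, 7).
Now find the simultaneous Nash equilibrium.
Delta's best replies: Light→A2; Medium→A2; Heavy→A3.
Echo's best replies: A0→Heavy; A1→Medium; A2→Medium; A3→Medium; A4→Heavy.
Only (A2, Medium) has each player best-responding; Nash payoffs (6, 3).
Delta earns 8 sequentially versus 6 at the Nash outcome: better off.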